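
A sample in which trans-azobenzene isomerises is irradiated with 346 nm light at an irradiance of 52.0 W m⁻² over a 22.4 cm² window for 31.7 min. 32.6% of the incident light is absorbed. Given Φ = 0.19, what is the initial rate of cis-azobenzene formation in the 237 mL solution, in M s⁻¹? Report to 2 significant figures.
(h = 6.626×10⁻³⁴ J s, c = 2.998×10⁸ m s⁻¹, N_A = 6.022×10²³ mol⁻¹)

Photon energy at 346 nm: hc/λ = (6.626×10⁻³⁴)(2.998×10⁸)/(346×10⁻⁹) = 5.741×10⁻¹⁹ J.
Energy delivered: (52.0 W m⁻²)(22.4×10⁻⁴ m²)(1902 s) = 221.5 J.
Photons incident: 221.5 / 5.741×10⁻¹⁹ = 3.858×10²⁰, i.e. 3.858×10²⁰/6.022×10²³ = 6.407×10⁻⁴ mol.
Photons absorbed: 0.326 × 6.407×10⁻⁴ = 2.089×10⁻⁴ mol.
Product formed: 0.19 × 2.089×10⁻⁴ = 3.969×10⁻⁵ mol.
Rate: 3.969×10⁻⁵ mol / (1902 s × 0.237 L) = 8.8×10⁻⁸ M s⁻¹.

8.8×10⁻⁸ M s⁻¹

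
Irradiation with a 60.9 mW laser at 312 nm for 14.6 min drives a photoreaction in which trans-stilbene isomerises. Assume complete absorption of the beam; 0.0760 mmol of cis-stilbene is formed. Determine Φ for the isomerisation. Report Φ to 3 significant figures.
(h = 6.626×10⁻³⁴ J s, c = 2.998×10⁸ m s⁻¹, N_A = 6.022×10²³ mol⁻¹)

Product: 0.0760 mmol = 7.60×10⁻⁵ mol.
Photon energy at 312 nm: hc/λ = (6.626×10⁻³⁴)(2.998×10⁸)/(312×10⁻⁹) = 6.367×10⁻¹⁹ J.
Energy delivered: (60.9 mW)(876 s) = 53.35 J.
Photons incident: 53.35 / 6.367×10⁻¹⁹ = 8.379×10¹⁹, i.e. 8.379×10¹⁹/6.022×10²³ = 1.391×10⁻⁴ mol.
Φ = 7.60×10⁻⁵ mol / 1.391×10⁻⁴ mol photons = 0.546.

Φ = 0.546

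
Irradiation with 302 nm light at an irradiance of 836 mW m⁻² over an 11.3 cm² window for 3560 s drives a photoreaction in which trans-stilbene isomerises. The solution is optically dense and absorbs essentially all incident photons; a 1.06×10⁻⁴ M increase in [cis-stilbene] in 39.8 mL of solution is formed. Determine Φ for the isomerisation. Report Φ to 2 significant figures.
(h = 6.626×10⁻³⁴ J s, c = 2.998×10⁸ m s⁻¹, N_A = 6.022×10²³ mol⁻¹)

Φ = 0.50

Product: (1.06×10⁻⁴ M)(0.0398 L) = 4.219×10⁻⁶ mol.
Photon energy at 302 nm: hc/λ = (6.626×10⁻³⁴)(2.998×10⁸)/(302×10⁻⁹) = 6.578×10⁻¹⁹ J.
Energy delivered: (836 mW m⁻²)(11.3×10⁻⁴ m²)(3560 s) = 3.363 J.
Photons incident: 3.363 / 6.578×10⁻¹⁹ = 5.112×10¹⁸, i.e. 5.112×10¹⁸/6.022×10²³ = 8.489×10⁻⁶ mol.
Φ = 4.219×10⁻⁶ mol / 8.489×10⁻⁶ mol photons = 0.50.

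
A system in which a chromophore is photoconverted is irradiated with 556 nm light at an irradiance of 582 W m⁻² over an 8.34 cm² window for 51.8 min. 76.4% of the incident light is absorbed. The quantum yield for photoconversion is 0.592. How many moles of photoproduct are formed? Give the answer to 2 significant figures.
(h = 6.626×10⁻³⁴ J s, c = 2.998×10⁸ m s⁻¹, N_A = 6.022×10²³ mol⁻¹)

Photon energy at 556 nm: hc/λ = (6.626×10⁻³⁴)(2.998×10⁸)/(556×10⁻⁹) = 3.573×10⁻¹⁹ J.
Energy delivered: (582 W m⁻²)(8.34×10⁻⁴ m²)(3108 s) = 1509 J.
Photons incident: 1509 / 3.573×10⁻¹⁹ = 4.223×10²¹, i.e. 4.223×10²¹/6.022×10²³ = 0.007013 mol.
Photons absorbed: 0.764 × 0.007013 = 0.005358 mol.
Product: Φ × n_abs = 0.592 × 0.005358 = 0.003172 mol.

0.0032 mol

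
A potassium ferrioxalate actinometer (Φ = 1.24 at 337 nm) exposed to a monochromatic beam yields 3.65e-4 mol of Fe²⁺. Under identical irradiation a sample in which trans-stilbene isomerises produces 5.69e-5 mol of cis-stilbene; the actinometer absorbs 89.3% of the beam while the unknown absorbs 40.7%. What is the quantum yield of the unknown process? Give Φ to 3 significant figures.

Photons absorbed by the actinometer: 3.65e-4 / 1.24 = 2.944e-4 mol.
Incident flux: 2.944e-4 / 0.893 = 3.297e-4 einstein.
Absorbed by unknown: 0.407 × 3.297e-4 = 1.342e-4 mol.
Φ(unknown) = 5.69e-5 / 1.342e-4 = 0.424.

Φ = 0.424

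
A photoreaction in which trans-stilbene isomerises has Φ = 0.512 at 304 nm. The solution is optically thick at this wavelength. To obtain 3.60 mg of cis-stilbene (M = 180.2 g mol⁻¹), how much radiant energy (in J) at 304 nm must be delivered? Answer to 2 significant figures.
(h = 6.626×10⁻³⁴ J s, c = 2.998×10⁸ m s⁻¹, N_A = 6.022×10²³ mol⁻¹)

15 J

Product: 3.60 mg / 180.2 g mol⁻¹ = 1.998×10⁻⁵ mol.
Photons that must be absorbed: 1.998×10⁻⁵ / 0.512 = 3.902×10⁻⁵ mol.
Photon energy: hc/λ = 6.534×10⁻¹⁹ J; per mole, 3.935×10⁵ J mol⁻¹.
Energy required: 3.902×10⁻⁵ × 3.935×10⁵ = 15 J.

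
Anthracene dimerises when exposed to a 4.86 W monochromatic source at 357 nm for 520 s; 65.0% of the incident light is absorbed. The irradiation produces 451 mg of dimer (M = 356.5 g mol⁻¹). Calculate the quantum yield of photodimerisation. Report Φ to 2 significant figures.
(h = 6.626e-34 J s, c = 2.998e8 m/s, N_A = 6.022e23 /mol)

Product: 451 mg / 356.5 g mol⁻¹ = 0.001265 mol.
Photon energy at 357 nm: hc/λ = (6.626e-34)(2.998e8)/(357e-9) = 5.564e-19 J.
Energy delivered: (4.86 W)(520 s) = 2527 J.
Photons incident: 2527 / 5.564e-19 = 4.542e21, i.e. 4.542e21/6.022e23 = 0.007542 mol.
Photons absorbed: 0.650 × 0.007542 = 0.004902 mol.
Φ = 0.001265 mol / 0.004902 mol photons = 0.26.

Φ = 0.26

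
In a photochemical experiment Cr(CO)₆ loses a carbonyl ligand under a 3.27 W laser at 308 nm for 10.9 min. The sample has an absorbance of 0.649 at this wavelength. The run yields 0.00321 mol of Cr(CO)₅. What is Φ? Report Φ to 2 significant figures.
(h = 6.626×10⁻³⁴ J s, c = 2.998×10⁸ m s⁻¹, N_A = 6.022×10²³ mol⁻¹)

Photon energy at 308 nm: hc/λ = (6.626×10⁻³⁴)(2.998×10⁸)/(308×10⁻⁹) = 6.450×10⁻¹⁹ J.
Energy delivered: (3.27 W)(654 s) = 2139 J.
Photons incident: 2139 / 6.450×10⁻¹⁹ = 3.316×10²¹, i.e. 3.316×10²¹/6.022×10²³ = 0.005506 mol.
Fraction absorbed: 1 − 10^(−0.649) = 0.7756.
Photons absorbed: 0.7756 × 0.005506 = 0.004270 mol.
Φ = 0.00321 mol / 0.004270 mol photons = 0.75.

Φ = 0.75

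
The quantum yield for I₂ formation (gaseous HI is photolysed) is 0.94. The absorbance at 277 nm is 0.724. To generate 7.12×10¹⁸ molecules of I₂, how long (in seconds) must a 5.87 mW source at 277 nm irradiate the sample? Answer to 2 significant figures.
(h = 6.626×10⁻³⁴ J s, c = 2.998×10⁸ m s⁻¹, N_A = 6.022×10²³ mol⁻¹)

t ≈ 1100 s

Product: 7.12×10¹⁸ / 6.022×10²³ = 1.182×10⁻⁵ mol.
Photons that must be absorbed: 1.182×10⁻⁵ / 0.94 = 1.257×10⁻⁵ mol.
Fraction absorbed: 1 − 10^(−0.724) = 0.8112.
Incident photons needed: 1.257×10⁻⁵ / 0.8112 = 1.550×10⁻⁵ mol.
Photon energy: hc/λ = 7.171×10⁻¹⁹ J; per mole, 4.318×10⁵ J mol⁻¹.
Energy required: 1.550×10⁻⁵ × 4.318×10⁵ = 6.693 J.
Time: 6.693 J / 0.00587 W = 1100 s.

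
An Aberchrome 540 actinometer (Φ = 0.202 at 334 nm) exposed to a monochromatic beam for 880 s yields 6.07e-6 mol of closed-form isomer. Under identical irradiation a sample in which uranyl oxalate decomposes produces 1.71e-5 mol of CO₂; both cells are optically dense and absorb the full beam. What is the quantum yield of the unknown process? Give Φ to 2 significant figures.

Φ = 0.57

Photons absorbed by the actinometer: 6.07e-6 / 0.202 = 3.005e-5 mol.
Φ(unknown) = 1.71e-5 / 3.005e-5 = 0.57.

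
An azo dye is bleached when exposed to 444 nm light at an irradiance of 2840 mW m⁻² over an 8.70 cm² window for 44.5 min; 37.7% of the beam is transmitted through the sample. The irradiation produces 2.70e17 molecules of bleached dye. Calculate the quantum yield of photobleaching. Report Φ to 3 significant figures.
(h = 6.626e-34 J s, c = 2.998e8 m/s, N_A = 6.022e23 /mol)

Φ = 0.0294

Product: 2.70e17 / 6.022e23 = 4.484e-7 mol.
Photon energy at 444 nm: hc/λ = (6.626e-34)(2.998e8)/(444e-9) = 4.474e-19 J.
Energy delivered: (2840 mW m⁻²)(8.70e-4 m²)(2670 s) = 6.597 J.
Photons incident: 6.597 / 4.474e-19 = 1.475e19, i.e. 1.475e19/6.022e23 = 2.449e-5 mol.
Fraction absorbed: 1 − 37.7/100 = 0.6230.
Photons absorbed: 0.6230 × 2.449e-5 = 1.526e-5 mol.
Φ = 4.484e-7 mol / 1.526e-5 mol photons = 0.0294.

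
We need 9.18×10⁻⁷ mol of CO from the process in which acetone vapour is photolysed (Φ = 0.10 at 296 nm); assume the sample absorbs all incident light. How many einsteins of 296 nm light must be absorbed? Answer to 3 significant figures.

9.18×10⁻⁶ einstein

Photons that must be absorbed: 9.18×10⁻⁷ / 0.10 = 9.180×10⁻⁶ mol.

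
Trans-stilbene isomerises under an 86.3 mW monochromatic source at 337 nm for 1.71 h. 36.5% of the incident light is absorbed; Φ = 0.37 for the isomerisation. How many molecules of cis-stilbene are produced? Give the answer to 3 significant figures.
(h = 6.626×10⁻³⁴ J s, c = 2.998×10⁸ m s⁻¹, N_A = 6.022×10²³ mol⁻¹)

Photon energy at 337 nm: hc/λ = (6.626×10⁻³⁴)(2.998×10⁸)/(337×10⁻⁹) = 5.895×10⁻¹⁹ J.
Energy delivered: (86.3 mW)(6156 s) = 531.3 J.
Photons incident: 531.3 / 5.895×10⁻¹⁹ = 9.013×10²⁰, i.e. 9.013×10²⁰/6.022×10²³ = 0.001497 mol.
Photons absorbed: 0.365 × 0.001497 = 5.464×10⁻⁴ mol.
Product: Φ × n_abs = 0.37 × 5.464×10⁻⁴ = 2.022×10⁻⁴ mol.
As a count: 2.022×10⁻⁴ × 6.022×10²³ = 1.22×10²⁰.

1.22×10²⁰ molecules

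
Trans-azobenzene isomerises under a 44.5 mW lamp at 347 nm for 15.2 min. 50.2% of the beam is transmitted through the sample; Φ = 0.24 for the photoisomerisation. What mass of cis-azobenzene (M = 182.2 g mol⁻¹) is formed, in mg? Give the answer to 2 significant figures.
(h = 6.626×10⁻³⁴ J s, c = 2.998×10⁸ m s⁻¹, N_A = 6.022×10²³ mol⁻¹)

2.6 mg

Photon energy at 347 nm: hc/λ = (6.626×10⁻³⁴)(2.998×10⁸)/(347×10⁻⁹) = 5.725×10⁻¹⁹ J.
Energy delivered: (44.5 mW)(912 s) = 40.58 J.
Photons incident: 40.58 / 5.725×10⁻¹⁹ = 7.088×10¹⁹, i.e. 7.088×10¹⁹/6.022×10²³ = 1.177×10⁻⁴ mol.
Fraction absorbed: 1 − 50.2/100 = 0.4980.
Photons absorbed: 0.4980 × 1.177×10⁻⁴ = 5.861×10⁻⁵ mol.
Product: Φ × n_abs = 0.24 × 5.861×10⁻⁵ = 1.407×10⁻⁵ mol.
Mass: 1.407×10⁻⁵ × 182.2 = 0.002564 g = 2.6 mg.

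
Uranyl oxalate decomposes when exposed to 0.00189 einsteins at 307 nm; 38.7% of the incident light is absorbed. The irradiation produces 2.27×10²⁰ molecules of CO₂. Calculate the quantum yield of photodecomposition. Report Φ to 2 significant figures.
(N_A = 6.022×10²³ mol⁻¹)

Product: 2.27×10²⁰ / 6.022×10²³ = 3.770×10⁻⁴ mol.
Photons absorbed: 0.387 × 0.00189 = 7.314×10⁻⁴ mol.
Φ = 3.770×10⁻⁴ mol / 7.314×10⁻⁴ mol photons = 0.52.

Φ = 0.52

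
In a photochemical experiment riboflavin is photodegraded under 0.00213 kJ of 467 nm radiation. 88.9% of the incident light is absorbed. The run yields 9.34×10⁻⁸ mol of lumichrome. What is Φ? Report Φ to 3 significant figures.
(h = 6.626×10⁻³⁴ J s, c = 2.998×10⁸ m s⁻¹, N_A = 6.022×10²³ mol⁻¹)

Φ = 0.0126

Photon energy at 467 nm: hc/λ = (6.626×10⁻³⁴)(2.998×10⁸)/(467×10⁻⁹) = 4.254×10⁻¹⁹ J.
Incident energy: 0.00213 kJ = 2.13 J.
Photons incident: 2.13 / 4.254×10⁻¹⁹ = 5.007×10¹⁸, i.e. 5.007×10¹⁸/6.022×10²³ = 8.315×10⁻⁶ mol.
Photons absorbed: 0.889 × 8.315×10⁻⁶ = 7.392×10⁻⁶ mol.
Φ = 9.34×10⁻⁸ mol / 7.392×10⁻⁶ mol photons = 0.0126.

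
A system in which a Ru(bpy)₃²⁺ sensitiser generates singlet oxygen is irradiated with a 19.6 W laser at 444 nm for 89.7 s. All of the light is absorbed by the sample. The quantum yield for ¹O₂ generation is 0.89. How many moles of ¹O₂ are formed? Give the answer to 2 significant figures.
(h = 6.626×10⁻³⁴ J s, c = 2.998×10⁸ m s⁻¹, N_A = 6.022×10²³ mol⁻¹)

Photon energy at 444 nm: hc/λ = (6.626×10⁻³⁴)(2.998×10⁸)/(444×10⁻⁹) = 4.474×10⁻¹⁹ J.
Energy delivered: (19.6 W)(89.7 s) = 1758 J.
Photons incident: 1758 / 4.474×10⁻¹⁹ = 3.929×10²¹, i.e. 3.929×10²¹/6.022×10²³ = 0.006524 mol.
Product: Φ × n_abs = 0.89 × 0.006524 = 0.005806 mol.

0.0058 mol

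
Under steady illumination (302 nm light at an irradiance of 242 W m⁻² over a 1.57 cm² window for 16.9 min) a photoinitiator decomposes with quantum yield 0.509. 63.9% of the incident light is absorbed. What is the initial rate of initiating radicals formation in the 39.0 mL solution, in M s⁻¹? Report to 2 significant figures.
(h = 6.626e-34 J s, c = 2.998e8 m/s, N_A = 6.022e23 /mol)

Photon energy at 302 nm: hc/λ = (6.626e-34)(2.998e8)/(302e-9) = 6.578e-19 J.
Energy delivered: (242 W m⁻²)(1.57e-4 m²)(1014 s) = 38.53 J.
Photons incident: 38.53 / 6.578e-19 = 5.857e19, i.e. 5.857e19/6.022e23 = 9.726e-5 mol.
Photons absorbed: 0.639 × 9.726e-5 = 6.215e-5 mol.
Product formed: 0.509 × 6.215e-5 = 3.163e-5 mol.
Rate: 3.163e-5 mol / (1014 s × 0.039 L) = 8.0e-7 M s⁻¹.

8.0e-7 M s⁻¹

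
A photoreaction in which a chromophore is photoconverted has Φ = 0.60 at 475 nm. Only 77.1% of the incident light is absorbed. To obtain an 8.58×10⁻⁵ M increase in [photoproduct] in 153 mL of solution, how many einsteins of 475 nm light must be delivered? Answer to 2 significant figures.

Product: (8.58×10⁻⁵ M)(0.153 L) = 1.313×10⁻⁵ mol.
Photons that must be absorbed: 1.313×10⁻⁵ / 0.60 = 2.188×10⁻⁵ mol.
Incident photons needed: 2.188×10⁻⁵ / 0.771 = 2.838×10⁻⁵ mol.

2.8×10⁻⁵ einstein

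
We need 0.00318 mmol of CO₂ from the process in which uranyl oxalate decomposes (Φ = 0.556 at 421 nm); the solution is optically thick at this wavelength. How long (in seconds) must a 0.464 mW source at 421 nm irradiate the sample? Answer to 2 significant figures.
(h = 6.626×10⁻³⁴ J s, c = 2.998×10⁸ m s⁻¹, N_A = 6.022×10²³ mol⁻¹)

Product: 0.00318 mmol = 3.18×10⁻⁶ mol.
Photons that must be absorbed: 3.18×10⁻⁶ / 0.556 = 5.719×10⁻⁶ mol.
Photon energy: hc/λ = 4.718×10⁻¹⁹ J; per mole, 2.841×10⁵ J mol⁻¹.
Energy required: 5.719×10⁻⁶ × 2.841×10⁵ = 1.625 J.
Time: 1.625 J / 0.000464 W = 3500 s.

t ≈ 3500 s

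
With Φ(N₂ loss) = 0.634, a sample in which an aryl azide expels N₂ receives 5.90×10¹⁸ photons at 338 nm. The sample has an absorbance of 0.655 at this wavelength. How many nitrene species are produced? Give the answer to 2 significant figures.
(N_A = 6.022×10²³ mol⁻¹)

2.9×10¹⁸ species

Moles of photons: 5.90×10¹⁸ / 6.022×10²³ = 9.797×10⁻⁶ mol.
Fraction absorbed: 1 − 10^(−0.655) = 0.7787.
Photons absorbed: 0.7787 × 9.797×10⁻⁶ = 7.629×10⁻⁶ mol.
Product: Φ × n_abs = 0.634 × 7.629×10⁻⁶ = 4.837×10⁻⁶ mol.
As a count: 4.837×10⁻⁶ × 6.022×10²³ = 2.9×10¹⁸.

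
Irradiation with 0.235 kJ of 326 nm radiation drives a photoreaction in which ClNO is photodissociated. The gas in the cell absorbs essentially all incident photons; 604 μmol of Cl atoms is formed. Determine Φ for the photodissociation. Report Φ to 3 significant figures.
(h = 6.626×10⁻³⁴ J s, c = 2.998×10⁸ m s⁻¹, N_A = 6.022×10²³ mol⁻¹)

Product: 604 μmol = 6.04×10⁻⁴ mol.
Photon energy at 326 nm: hc/λ = (6.626×10⁻³⁴)(2.998×10⁸)/(326×10⁻⁹) = 6.093×10⁻¹⁹ J.
Incident energy: 0.235 kJ = 235 J.
Photons incident: 235 / 6.093×10⁻¹⁹ = 3.857×10²⁰, i.e. 3.857×10²⁰/6.022×10²³ = 6.405×10⁻⁴ mol.
Φ = 6.04×10⁻⁴ mol / 6.405×10⁻⁴ mol photons = 0.943.

Φ = 0.943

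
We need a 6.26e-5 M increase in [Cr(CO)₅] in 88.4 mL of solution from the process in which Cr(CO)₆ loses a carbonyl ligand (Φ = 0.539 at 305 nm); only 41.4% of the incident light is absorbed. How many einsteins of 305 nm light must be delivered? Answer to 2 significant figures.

Product: (6.26e-5 M)(0.0884 L) = 5.534e-6 mol.
Photons that must be absorbed: 5.534e-6 / 0.539 = 1.027e-5 mol.
Incident photons needed: 1.027e-5 / 0.414 = 2.481e-5 mol.

2.5e-5 einstein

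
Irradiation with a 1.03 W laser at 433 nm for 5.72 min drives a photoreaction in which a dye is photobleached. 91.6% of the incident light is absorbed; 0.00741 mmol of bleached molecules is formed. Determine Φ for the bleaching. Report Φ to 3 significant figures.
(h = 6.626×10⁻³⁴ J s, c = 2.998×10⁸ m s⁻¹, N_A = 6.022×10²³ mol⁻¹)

Product: 0.00741 mmol = 7.41×10⁻⁶ mol.
Photon energy at 433 nm: hc/λ = (6.626×10⁻³⁴)(2.998×10⁸)/(433×10⁻⁹) = 4.588×10⁻¹⁹ J.
Energy delivered: (1.03 W)(343.2 s) = 353.5 J.
Photons incident: 353.5 / 4.588×10⁻¹⁹ = 7.705×10²⁰, i.e. 7.705×10²⁰/6.022×10²³ = 0.001279 mol.
Photons absorbed: 0.916 × 0.001279 = 0.001172 mol.
Φ = 7.41×10⁻⁶ mol / 0.001172 mol photons = 0.00632.

Φ = 0.00632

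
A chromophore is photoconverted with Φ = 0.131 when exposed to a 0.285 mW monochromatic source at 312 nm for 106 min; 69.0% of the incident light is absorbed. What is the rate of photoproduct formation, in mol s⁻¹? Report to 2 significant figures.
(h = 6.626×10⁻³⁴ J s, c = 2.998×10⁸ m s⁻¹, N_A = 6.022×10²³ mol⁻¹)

Photon energy at 312 nm: hc/λ = (6.626×10⁻³⁴)(2.998×10⁸)/(312×10⁻⁹) = 6.367×10⁻¹⁹ J.
Energy delivered: (0.285 mW)(6360 s) = 1.813 J.
Photons incident: 1.813 / 6.367×10⁻¹⁹ = 2.847×10¹⁸, i.e. 2.847×10¹⁸/6.022×10²³ = 4.728×10⁻⁶ mol.
Photons absorbed: 0.690 × 4.728×10⁻⁶ = 3.262×10⁻⁶ mol.
Product formed: 0.131 × 3.262×10⁻⁶ = 4.273×10⁻⁷ mol.
Rate: 4.273×10⁻⁷ / 6360 s = 6.7×10⁻¹¹ mol s⁻¹.

6.7×10⁻¹¹ mol s⁻¹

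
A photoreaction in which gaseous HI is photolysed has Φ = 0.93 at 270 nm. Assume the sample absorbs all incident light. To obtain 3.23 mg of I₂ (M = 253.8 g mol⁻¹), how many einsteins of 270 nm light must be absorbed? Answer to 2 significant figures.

Product: 3.23 mg / 253.8 g mol⁻¹ = 1.273e-5 mol.
Photons that must be absorbed: 1.273e-5 / 0.93 = 1.369e-5 mol.

1.4e-5 einstein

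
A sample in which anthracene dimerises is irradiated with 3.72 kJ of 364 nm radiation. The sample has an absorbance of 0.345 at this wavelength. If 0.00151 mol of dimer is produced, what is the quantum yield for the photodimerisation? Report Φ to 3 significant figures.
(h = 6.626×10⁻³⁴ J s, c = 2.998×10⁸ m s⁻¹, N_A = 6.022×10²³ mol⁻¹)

Φ = 0.243

Photon energy at 364 nm: hc/λ = (6.626×10⁻³⁴)(2.998×10⁸)/(364×10⁻⁹) = 5.457×10⁻¹⁹ J.
Incident energy: 3.72 kJ = 3720 J.
Photons incident: 3720 / 5.457×10⁻¹⁹ = 6.817×10²¹, i.e. 6.817×10²¹/6.022×10²³ = 0.01132 mol.
Fraction absorbed: 1 − 10^(−0.345) = 0.5481.
Photons absorbed: 0.5481 × 0.01132 = 0.006204 mol.
Φ = 0.00151 mol / 0.006204 mol photons = 0.243.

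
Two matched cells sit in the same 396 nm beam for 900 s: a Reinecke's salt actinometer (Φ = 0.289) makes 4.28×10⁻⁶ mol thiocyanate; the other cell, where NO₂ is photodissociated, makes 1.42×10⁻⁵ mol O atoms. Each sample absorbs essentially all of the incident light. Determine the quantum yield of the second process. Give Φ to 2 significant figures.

Φ = 0.96

Photons absorbed by the actinometer: 4.28×10⁻⁶ / 0.289 = 1.481×10⁻⁵ mol.
Φ(unknown) = 1.42×10⁻⁵ / 1.481×10⁻⁵ = 0.96.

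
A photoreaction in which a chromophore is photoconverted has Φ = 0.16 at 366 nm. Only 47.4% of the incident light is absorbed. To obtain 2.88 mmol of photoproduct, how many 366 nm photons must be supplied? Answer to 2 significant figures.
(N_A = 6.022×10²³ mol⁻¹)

2.3×10²² photons

Product: 2.88 mmol = 0.00288 mol.
Photons that must be absorbed: 0.00288 / 0.16 = 0.01800 mol.
Incident photons needed: 0.01800 / 0.474 = 0.03797 mol.
Photon count: 0.03797 × 6.022×10²³ = 2.3×10²².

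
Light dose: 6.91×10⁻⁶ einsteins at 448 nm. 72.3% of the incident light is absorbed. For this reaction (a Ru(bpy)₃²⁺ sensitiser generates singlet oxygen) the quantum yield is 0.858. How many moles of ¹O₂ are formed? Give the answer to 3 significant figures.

Photons absorbed: 0.723 × 6.91×10⁻⁶ = 4.996×10⁻⁶ mol.
Product: Φ × n_abs = 0.858 × 4.996×10⁻⁶ = 4.287×10⁻⁶ mol.

4.29×10⁻⁶ mol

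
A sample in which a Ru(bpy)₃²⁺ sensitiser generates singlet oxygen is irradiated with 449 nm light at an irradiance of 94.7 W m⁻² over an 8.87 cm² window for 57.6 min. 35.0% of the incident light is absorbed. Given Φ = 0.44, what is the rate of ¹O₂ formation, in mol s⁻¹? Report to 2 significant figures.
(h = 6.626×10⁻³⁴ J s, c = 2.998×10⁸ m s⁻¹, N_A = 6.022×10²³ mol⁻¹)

Photon energy at 449 nm: hc/λ = (6.626×10⁻³⁴)(2.998×10⁸)/(449×10⁻⁹) = 4.424×10⁻¹⁹ J.
Energy delivered: (94.7 W m⁻²)(8.87×10⁻⁴ m²)(3456 s) = 290.3 J.
Photons incident: 290.3 / 4.424×10⁻¹⁹ = 6.562×10²⁰, i.e. 6.562×10²⁰/6.022×10²³ = 0.001090 mol.
Photons absorbed: 0.350 × 0.001090 = 3.815×10⁻⁴ mol.
Product formed: 0.44 × 3.815×10⁻⁴ = 1.679×10⁻⁴ mol.
Rate: 1.679×10⁻⁴ / 3456 s = 4.9×10⁻⁸ mol s⁻¹.

4.9×10⁻⁸ mol s⁻¹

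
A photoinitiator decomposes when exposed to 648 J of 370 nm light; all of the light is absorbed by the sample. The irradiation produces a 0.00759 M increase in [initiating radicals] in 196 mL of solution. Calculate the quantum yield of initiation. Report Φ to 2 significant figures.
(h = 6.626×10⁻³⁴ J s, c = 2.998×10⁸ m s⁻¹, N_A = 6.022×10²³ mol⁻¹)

Product: (0.00759 M)(0.196 L) = 0.001488 mol.
Photon energy at 370 nm: hc/λ = (6.626×10⁻³⁴)(2.998×10⁸)/(370×10⁻⁹) = 5.369×10⁻¹⁹ J.
Photons incident: 648 / 5.369×10⁻¹⁹ = 1.207×10²¹, i.e. 1.207×10²¹/6.022×10²³ = 0.002004 mol.
Φ = 0.001488 mol / 0.002004 mol photons = 0.74.

Φ = 0.74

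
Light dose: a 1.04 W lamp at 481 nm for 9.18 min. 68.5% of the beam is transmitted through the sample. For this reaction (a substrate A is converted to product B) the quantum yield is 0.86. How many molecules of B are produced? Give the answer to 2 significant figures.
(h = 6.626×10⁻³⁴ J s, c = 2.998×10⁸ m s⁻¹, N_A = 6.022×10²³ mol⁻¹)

Photon energy at 481 nm: hc/λ = (6.626×10⁻³⁴)(2.998×10⁸)/(481×10⁻⁹) = 4.130×10⁻¹⁹ J.
Energy delivered: (1.04 W)(550.8 s) = 572.8 J.
Photons incident: 572.8 / 4.130×10⁻¹⁹ = 1.387×10²¹, i.e. 1.387×10²¹/6.022×10²³ = 0.002303 mol.
Fraction absorbed: 1 − 68.5/100 = 0.3150.
Photons absorbed: 0.3150 × 0.002303 = 7.254×10⁻⁴ mol.
Product: Φ × n_abs = 0.86 × 7.254×10⁻⁴ = 6.238×10⁻⁴ mol.
As a count: 6.238×10⁻⁴ × 6.022×10²³ = 3.8×10²⁰.

3.8×10²⁰ molecules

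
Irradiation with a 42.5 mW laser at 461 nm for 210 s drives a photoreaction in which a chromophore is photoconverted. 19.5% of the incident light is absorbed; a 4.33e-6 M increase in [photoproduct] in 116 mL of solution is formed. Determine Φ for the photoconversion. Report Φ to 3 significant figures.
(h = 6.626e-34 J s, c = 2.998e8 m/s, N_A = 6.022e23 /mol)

Φ = 0.0749

Product: (4.33e-6 M)(0.116 L) = 5.023e-7 mol.
Photon energy at 461 nm: hc/λ = (6.626e-34)(2.998e8)/(461e-9) = 4.309e-19 J.
Energy delivered: (42.5 mW)(210 s) = 8.925 J.
Photons incident: 8.925 / 4.309e-19 = 2.071e19, i.e. 2.071e19/6.022e23 = 3.439e-5 mol.
Photons absorbed: 0.195 × 3.439e-5 = 6.706e-6 mol.
Φ = 5.023e-7 mol / 6.706e-6 mol photons = 0.0749.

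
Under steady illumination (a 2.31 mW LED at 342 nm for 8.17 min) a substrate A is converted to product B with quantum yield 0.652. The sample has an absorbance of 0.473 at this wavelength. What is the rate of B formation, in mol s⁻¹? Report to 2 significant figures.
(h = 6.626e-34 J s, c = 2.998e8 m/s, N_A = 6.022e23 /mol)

Photon energy at 342 nm: hc/λ = (6.626e-34)(2.998e8)/(342e-9) = 5.808e-19 J.
Energy delivered: (2.31 mW)(490.2 s) = 1.132 J.
Photons incident: 1.132 / 5.808e-19 = 1.949e18, i.e. 1.949e18/6.022e23 = 3.236e-6 mol.
Fraction absorbed: 1 − 10^(−0.473) = 0.6635.
Photons absorbed: 0.6635 × 3.236e-6 = 2.147e-6 mol.
Product formed: 0.652 × 2.147e-6 = 1.400e-6 mol.
Rate: 1.400e-6 / 490.2 s = 2.9e-9 mol s⁻¹.

2.9e-9 mol s⁻¹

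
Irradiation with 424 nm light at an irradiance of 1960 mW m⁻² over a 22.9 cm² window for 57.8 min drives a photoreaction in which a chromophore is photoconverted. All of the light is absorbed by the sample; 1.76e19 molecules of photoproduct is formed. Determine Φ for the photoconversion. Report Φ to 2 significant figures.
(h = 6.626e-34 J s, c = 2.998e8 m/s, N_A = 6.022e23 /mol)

Φ = 0.53

Product: 1.76e19 / 6.022e23 = 2.923e-5 mol.
Photon energy at 424 nm: hc/λ = (6.626e-34)(2.998e8)/(424e-9) = 4.685e-19 J.
Energy delivered: (1960 mW m⁻²)(22.9e-4 m²)(3468 s) = 15.57 J.
Photons incident: 15.57 / 4.685e-19 = 3.323e19, i.e. 3.323e19/6.022e23 = 5.518e-5 mol.
Φ = 2.923e-5 mol / 5.518e-5 mol photons = 0.53.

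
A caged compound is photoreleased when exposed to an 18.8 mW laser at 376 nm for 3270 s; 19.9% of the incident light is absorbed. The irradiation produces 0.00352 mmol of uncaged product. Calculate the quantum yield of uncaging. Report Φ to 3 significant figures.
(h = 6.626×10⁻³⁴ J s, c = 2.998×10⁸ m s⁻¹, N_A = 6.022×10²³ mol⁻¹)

Product: 0.00352 mmol = 3.52×10⁻⁶ mol.
Photon energy at 376 nm: hc/λ = (6.626×10⁻³⁴)(2.998×10⁸)/(376×10⁻⁹) = 5.283×10⁻¹⁹ J.
Energy delivered: (18.8 mW)(3270 s) = 61.48 J.
Photons incident: 61.48 / 5.283×10⁻¹⁹ = 1.164×10²⁰, i.e. 1.164×10²⁰/6.022×10²³ = 1.933×10⁻⁴ mol.
Photons absorbed: 0.199 × 1.933×10⁻⁴ = 3.847×10⁻⁵ mol.
Φ = 3.52×10⁻⁶ mol / 3.847×10⁻⁵ mol photons = 0.0915.

Φ = 0.0915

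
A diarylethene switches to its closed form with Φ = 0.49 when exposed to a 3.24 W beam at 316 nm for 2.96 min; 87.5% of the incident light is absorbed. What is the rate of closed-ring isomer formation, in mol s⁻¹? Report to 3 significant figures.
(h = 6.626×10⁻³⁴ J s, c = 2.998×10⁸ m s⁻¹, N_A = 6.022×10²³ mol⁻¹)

3.67×10⁻⁶ mol s⁻¹

Photon energy at 316 nm: hc/λ = (6.626×10⁻³⁴)(2.998×10⁸)/(316×10⁻⁹) = 6.286×10⁻¹⁹ J.
Energy delivered: (3.24 W)(177.6 s) = 575.4 J.
Photons incident: 575.4 / 6.286×10⁻¹⁹ = 9.154×10²⁰, i.e. 9.154×10²⁰/6.022×10²³ = 0.001520 mol.
Photons absorbed: 0.875 × 0.001520 = 0.001330 mol.
Product formed: 0.49 × 0.001330 = 6.517×10⁻⁴ mol.
Rate: 6.517×10⁻⁴ / 177.6 s = 3.67×10⁻⁶ mol s⁻¹.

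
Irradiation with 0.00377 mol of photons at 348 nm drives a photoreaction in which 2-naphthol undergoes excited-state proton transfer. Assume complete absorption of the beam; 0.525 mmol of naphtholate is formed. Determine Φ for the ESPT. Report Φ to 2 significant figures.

Φ = 0.14

Product: 0.525 mmol = 5.25×10⁻⁴ mol.
Φ = 5.25×10⁻⁴ mol / 0.00377 mol photons = 0.14.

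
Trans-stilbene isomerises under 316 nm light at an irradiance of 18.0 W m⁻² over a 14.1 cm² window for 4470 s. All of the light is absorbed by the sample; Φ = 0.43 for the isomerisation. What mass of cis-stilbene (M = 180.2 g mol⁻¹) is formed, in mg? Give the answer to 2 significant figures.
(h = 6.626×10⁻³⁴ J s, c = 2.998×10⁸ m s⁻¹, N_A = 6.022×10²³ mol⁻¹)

Photon energy at 316 nm: hc/λ = (6.626×10⁻³⁴)(2.998×10⁸)/(316×10⁻⁹) = 6.286×10⁻¹⁹ J.
Energy delivered: (18.0 W m⁻²)(14.1×10⁻⁴ m²)(4470 s) = 113.4 J.
Photons incident: 113.4 / 6.286×10⁻¹⁹ = 1.804×10²⁰, i.e. 1.804×10²⁰/6.022×10²³ = 2.996×10⁻⁴ mol.
Product: Φ × n_abs = 0.43 × 2.996×10⁻⁴ = 1.288×10⁻⁴ mol.
Mass: 1.288×10⁻⁴ × 180.2 = 0.02321 g = 23 mg.

23 mg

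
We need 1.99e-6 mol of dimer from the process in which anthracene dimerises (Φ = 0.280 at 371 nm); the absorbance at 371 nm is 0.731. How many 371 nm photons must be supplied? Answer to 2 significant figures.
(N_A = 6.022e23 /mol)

Photons that must be absorbed: 1.99e-6 / 0.280 = 7.107e-6 mol.
Fraction absorbed: 1 − 10^(−0.731) = 0.8142.
Incident photons needed: 7.107e-6 / 0.8142 = 8.729e-6 mol.
Photon count: 8.729e-6 × 6.022e23 = 5.3e18.

5.3e18 photons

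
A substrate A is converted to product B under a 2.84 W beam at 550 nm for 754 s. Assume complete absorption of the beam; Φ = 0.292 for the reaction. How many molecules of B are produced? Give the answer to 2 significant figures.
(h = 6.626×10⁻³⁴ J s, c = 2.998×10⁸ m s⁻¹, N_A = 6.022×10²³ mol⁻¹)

1.7×10²¹ molecules

Photon energy at 550 nm: hc/λ = (6.626×10⁻³⁴)(2.998×10⁸)/(550×10⁻⁹) = 3.612×10⁻¹⁹ J.
Energy delivered: (2.84 W)(754 s) = 2141 J.
Photons incident: 2141 / 3.612×10⁻¹⁹ = 5.927×10²¹, i.e. 5.927×10²¹/6.022×10²³ = 0.009842 mol.
Product: Φ × n_abs = 0.292 × 0.009842 = 0.002874 mol.
As a count: 0.002874 × 6.022×10²³ = 1.7×10²¹.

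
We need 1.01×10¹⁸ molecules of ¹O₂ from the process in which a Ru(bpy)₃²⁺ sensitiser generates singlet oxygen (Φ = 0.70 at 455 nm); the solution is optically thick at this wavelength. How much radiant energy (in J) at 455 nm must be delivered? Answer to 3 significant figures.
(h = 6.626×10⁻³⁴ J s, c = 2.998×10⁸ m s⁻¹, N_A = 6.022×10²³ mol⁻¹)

0.630 J

Product: 1.01×10¹⁸ / 6.022×10²³ = 1.677×10⁻⁶ mol.
Photons that must be absorbed: 1.677×10⁻⁶ / 0.70 = 2.396×10⁻⁶ mol.
Photon energy: hc/λ = 4.366×10⁻¹⁹ J; per mole, 2.629×10⁵ J mol⁻¹.
Energy required: 2.396×10⁻⁶ × 2.629×10⁵ = 0.630 J.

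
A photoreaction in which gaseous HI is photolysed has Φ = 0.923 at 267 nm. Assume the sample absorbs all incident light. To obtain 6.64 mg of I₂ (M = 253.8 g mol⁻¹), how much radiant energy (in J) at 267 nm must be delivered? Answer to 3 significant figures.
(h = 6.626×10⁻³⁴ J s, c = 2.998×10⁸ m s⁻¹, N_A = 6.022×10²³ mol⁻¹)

Product: 6.64 mg / 253.8 g mol⁻¹ = 2.616×10⁻⁵ mol.
Photons that must be absorbed: 2.616×10⁻⁵ / 0.923 = 2.834×10⁻⁵ mol.
Photon energy: hc/λ = 7.440×10⁻¹⁹ J; per mole, 4.480×10⁵ J mol⁻¹.
Energy required: 2.834×10⁻⁵ × 4.480×10⁵ = 12.7 J.

12.7 J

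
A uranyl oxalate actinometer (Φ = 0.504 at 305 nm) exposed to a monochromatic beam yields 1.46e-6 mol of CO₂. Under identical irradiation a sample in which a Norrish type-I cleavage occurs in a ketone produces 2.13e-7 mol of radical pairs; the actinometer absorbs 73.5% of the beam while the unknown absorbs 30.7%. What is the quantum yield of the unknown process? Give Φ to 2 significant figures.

Φ = 0.18

Photons absorbed by the actinometer: 1.46e-6 / 0.504 = 2.897e-6 mol.
Incident flux: 2.897e-6 / 0.735 = 3.941e-6 einstein.
Absorbed by unknown: 0.307 × 3.941e-6 = 1.210e-6 mol.
Φ(unknown) = 2.13e-7 / 1.210e-6 = 0.18.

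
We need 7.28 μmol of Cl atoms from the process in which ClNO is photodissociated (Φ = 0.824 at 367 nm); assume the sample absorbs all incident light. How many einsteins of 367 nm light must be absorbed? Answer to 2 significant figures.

8.8×10⁻⁶ einstein

Product: 7.28 μmol = 7.28×10⁻⁶ mol.
Photons that must be absorbed: 7.28×10⁻⁶ / 0.824 = 8.835×10⁻⁶ mol.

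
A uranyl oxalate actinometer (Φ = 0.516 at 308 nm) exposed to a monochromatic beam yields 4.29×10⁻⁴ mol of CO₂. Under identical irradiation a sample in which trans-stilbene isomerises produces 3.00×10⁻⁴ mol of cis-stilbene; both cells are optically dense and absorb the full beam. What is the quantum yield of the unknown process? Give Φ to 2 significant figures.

Photons absorbed by the actinometer: 4.29×10⁻⁴ / 0.516 = 8.314×10⁻⁴ mol.
Φ(unknown) = 3.00×10⁻⁴ / 8.314×10⁻⁴ = 0.36.

Φ = 0.36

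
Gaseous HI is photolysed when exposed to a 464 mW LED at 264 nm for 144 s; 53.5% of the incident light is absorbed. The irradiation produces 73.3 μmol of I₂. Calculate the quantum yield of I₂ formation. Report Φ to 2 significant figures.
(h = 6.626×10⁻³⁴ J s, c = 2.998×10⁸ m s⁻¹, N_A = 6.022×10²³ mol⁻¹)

Product: 73.3 μmol = 7.33×10⁻⁵ mol.
Photon energy at 264 nm: hc/λ = (6.626×10⁻³⁴)(2.998×10⁸)/(264×10⁻⁹) = 7.525×10⁻¹⁹ J.
Energy delivered: (464 mW)(144 s) = 66.82 J.
Photons incident: 66.82 / 7.525×10⁻¹⁹ = 8.880×10¹⁹, i.e. 8.880×10¹⁹/6.022×10²³ = 1.475×10⁻⁴ mol.
Photons absorbed: 0.535 × 1.475×10⁻⁴ = 7.891×10⁻⁵ mol.
Φ = 7.33×10⁻⁵ mol / 7.891×10⁻⁵ mol photons = 0.93.

Φ = 0.93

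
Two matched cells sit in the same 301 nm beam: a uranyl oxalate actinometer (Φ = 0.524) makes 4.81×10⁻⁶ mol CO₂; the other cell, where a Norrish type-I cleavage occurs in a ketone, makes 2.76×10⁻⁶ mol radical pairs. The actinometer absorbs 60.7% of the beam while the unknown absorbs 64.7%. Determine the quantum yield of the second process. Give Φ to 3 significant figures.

Φ = 0.282

Photons absorbed by the actinometer: 4.81×10⁻⁶ / 0.524 = 9.179×10⁻⁶ mol.
Incident flux: 9.179×10⁻⁶ / 0.607 = 1.512×10⁻⁵ einstein.
Absorbed by unknown: 0.647 × 1.512×10⁻⁵ = 9.783×10⁻⁶ mol.
Φ(unknown) = 2.76×10⁻⁶ / 9.783×10⁻⁶ = 0.282.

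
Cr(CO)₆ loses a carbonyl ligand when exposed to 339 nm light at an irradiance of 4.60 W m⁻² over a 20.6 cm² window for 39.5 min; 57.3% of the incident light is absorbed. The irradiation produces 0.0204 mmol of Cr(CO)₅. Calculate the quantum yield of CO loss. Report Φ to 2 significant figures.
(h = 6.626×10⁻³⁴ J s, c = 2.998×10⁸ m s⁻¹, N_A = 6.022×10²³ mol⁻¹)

Product: 0.0204 mmol = 2.04×10⁻⁵ mol.
Photon energy at 339 nm: hc/λ = (6.626×10⁻³⁴)(2.998×10⁸)/(339×10⁻⁹) = 5.860×10⁻¹⁹ J.
Energy delivered: (4.60 W m⁻²)(20.6×10⁻⁴ m²)(2370 s) = 22.46 J.
Photons incident: 22.46 / 5.860×10⁻¹⁹ = 3.833×10¹⁹, i.e. 3.833×10¹⁹/6.022×10²³ = 6.365×10⁻⁵ mol.
Photons absorbed: 0.573 × 6.365×10⁻⁵ = 3.647×10⁻⁵ mol.
Φ = 2.04×10⁻⁵ mol / 3.647×10⁻⁵ mol photons = 0.56.

Φ = 0.56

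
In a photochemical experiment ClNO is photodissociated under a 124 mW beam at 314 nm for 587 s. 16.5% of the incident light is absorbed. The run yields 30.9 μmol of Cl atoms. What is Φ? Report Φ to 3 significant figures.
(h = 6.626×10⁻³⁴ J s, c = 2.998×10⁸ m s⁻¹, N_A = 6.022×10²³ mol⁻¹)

Φ = 0.980

Product: 30.9 μmol = 3.09×10⁻⁵ mol.
Photon energy at 314 nm: hc/λ = (6.626×10⁻³⁴)(2.998×10⁸)/(314×10⁻⁹) = 6.326×10⁻¹⁹ J.
Energy delivered: (124 mW)(587 s) = 72.79 J.
Photons incident: 72.79 / 6.326×10⁻¹⁹ = 1.151×10²⁰, i.e. 1.151×10²⁰/6.022×10²³ = 1.911×10⁻⁴ mol.
Photons absorbed: 0.165 × 1.911×10⁻⁴ = 3.153×10⁻⁵ mol.
Φ = 3.09×10⁻⁵ mol / 3.153×10⁻⁵ mol photons = 0.980.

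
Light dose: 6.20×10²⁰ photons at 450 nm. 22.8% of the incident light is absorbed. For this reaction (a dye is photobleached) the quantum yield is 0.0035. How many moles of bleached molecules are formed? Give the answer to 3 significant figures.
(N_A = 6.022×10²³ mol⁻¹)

Moles of photons: 6.20×10²⁰ / 6.022×10²³ = 0.001030 mol.
Photons absorbed: 0.228 × 0.001030 = 2.348×10⁻⁴ mol.
Product: Φ × n_abs = 0.0035 × 2.348×10⁻⁴ = 8.218×10⁻⁷ mol.

8.22×10⁻⁷ mol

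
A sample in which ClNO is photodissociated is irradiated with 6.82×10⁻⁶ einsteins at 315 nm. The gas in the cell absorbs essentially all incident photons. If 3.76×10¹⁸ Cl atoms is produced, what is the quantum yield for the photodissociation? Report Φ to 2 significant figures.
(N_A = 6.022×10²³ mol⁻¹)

Product: 3.76×10¹⁸ / 6.022×10²³ = 6.244×10⁻⁶ mol.
Φ = 6.244×10⁻⁶ mol / 6.82×10⁻⁶ mol photons = 0.92.

Φ = 0.92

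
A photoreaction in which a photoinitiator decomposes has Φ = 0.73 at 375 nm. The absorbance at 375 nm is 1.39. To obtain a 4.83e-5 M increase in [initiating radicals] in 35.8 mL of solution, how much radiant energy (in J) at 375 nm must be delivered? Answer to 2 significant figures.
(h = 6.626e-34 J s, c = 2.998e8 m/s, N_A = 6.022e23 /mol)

0.79 J

Product: (4.83e-5 M)(0.0358 L) = 1.729e-6 mol.
Photons that must be absorbed: 1.729e-6 / 0.73 = 2.368e-6 mol.
Fraction absorbed: 1 − 10^(−1.39) = 0.9593.
Incident photons needed: 2.368e-6 / 0.9593 = 2.468e-6 mol.
Photon energy: hc/λ = 5.297e-19 J; per mole, 3.190e5 J mol⁻¹.
Energy required: 2.468e-6 × 3.190e5 = 0.79 J.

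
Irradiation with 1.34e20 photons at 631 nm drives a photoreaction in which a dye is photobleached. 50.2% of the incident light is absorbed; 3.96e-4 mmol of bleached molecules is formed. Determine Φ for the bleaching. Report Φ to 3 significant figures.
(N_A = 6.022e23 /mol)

Φ = 0.00355

Product: 3.96e-4 mmol = 3.96e-7 mol.
Moles of photons: 1.34e20 / 6.022e23 = 2.225e-4 mol.
Photons absorbed: 0.502 × 2.225e-4 = 1.117e-4 mol.
Φ = 3.96e-7 mol / 1.117e-4 mol photons = 0.00355.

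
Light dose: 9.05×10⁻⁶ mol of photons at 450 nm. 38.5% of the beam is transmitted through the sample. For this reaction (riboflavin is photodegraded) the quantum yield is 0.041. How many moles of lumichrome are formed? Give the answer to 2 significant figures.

2.3×10⁻⁷ mol

Fraction absorbed: 1 − 38.5/100 = 0.6150.
Photons absorbed: 0.6150 × 9.05×10⁻⁶ = 5.566×10⁻⁶ mol.
Product: Φ × n_abs = 0.041 × 5.566×10⁻⁶ = 2.282×10⁻⁷ mol.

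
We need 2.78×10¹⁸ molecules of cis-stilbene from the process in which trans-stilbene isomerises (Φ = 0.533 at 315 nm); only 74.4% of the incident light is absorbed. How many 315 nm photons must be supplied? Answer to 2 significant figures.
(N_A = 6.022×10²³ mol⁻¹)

7.0×10¹⁸ photons

Product: 2.78×10¹⁸ / 6.022×10²³ = 4.616×10⁻⁶ mol.
Photons that must be absorbed: 4.616×10⁻⁶ / 0.533 = 8.660×10⁻⁶ mol.
Incident photons needed: 8.660×10⁻⁶ / 0.744 = 1.164×10⁻⁵ mol.
Photon count: 1.164×10⁻⁵ × 6.022×10²³ = 7.0×10¹⁸.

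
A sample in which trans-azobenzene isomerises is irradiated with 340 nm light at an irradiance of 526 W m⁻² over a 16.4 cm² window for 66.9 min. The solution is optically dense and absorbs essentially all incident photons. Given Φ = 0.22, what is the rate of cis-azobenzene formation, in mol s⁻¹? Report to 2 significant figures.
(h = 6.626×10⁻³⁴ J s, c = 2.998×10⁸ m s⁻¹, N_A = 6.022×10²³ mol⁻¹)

5.4×10⁻⁷ mol s⁻¹

Photon energy at 340 nm: hc/λ = (6.626×10⁻³⁴)(2.998×10⁸)/(340×10⁻⁹) = 5.843×10⁻¹⁹ J.
Energy delivered: (526 W m⁻²)(16.4×10⁻⁴ m²)(4014 s) = 3463 J.
Photons incident: 3463 / 5.843×10⁻¹⁹ = 5.927×10²¹, i.e. 5.927×10²¹/6.022×10²³ = 0.009842 mol.
Product formed: 0.22 × 0.009842 = 0.002165 mol.
Rate: 0.002165 / 4014 s = 5.4×10⁻⁷ mol s⁻¹.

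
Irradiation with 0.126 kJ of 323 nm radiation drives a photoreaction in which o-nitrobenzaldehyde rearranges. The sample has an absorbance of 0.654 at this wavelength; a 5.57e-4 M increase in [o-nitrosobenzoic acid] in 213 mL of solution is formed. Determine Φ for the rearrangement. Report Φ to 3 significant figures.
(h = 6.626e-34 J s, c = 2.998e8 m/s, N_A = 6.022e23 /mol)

Φ = 0.448

Product: (5.57e-4 M)(0.213 L) = 1.186e-4 mol.
Photon energy at 323 nm: hc/λ = (6.626e-34)(2.998e8)/(323e-9) = 6.150e-19 J.
Incident energy: 0.126 kJ = 126 J.
Photons incident: 126 / 6.150e-19 = 2.049e20, i.e. 2.049e20/6.022e23 = 3.403e-4 mol.
Fraction absorbed: 1 − 10^(−0.654) = 0.7782.
Photons absorbed: 0.7782 × 3.403e-4 = 2.648e-4 mol.
Φ = 1.186e-4 mol / 2.648e-4 mol photons = 0.448.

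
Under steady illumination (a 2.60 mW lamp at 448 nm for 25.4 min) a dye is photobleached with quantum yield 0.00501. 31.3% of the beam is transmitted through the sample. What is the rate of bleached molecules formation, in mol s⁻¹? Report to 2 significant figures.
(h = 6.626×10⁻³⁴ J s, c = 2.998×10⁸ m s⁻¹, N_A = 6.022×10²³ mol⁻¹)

Photon energy at 448 nm: hc/λ = (6.626×10⁻³⁴)(2.998×10⁸)/(448×10⁻⁹) = 4.434×10⁻¹⁹ J.
Energy delivered: (2.60 mW)(1524 s) = 3.962 J.
Photons incident: 3.962 / 4.434×10⁻¹⁹ = 8.935×10¹⁸, i.e. 8.935×10¹⁸/6.022×10²³ = 1.484×10⁻⁵ mol.
Fraction absorbed: 1 − 31.3/100 = 0.6870.
Photons absorbed: 0.6870 × 1.484×10⁻⁵ = 1.020×10⁻⁵ mol.
Product formed: 0.00501 × 1.020×10⁻⁵ = 5.110×10⁻⁸ mol.
Rate: 5.110×10⁻⁸ / 1524 s = 3.4×10⁻¹¹ mol s⁻¹.

3.4×10⁻¹¹ mol s⁻¹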